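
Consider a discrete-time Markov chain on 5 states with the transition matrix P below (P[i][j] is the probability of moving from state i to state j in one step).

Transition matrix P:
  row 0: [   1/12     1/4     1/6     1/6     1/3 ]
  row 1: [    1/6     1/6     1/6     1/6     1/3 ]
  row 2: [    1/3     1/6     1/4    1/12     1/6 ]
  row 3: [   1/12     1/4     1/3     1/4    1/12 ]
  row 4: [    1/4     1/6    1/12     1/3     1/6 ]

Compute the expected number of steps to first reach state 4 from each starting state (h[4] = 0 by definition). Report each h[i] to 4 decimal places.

h = [3.8842, 3.8842, 4.4842, 5.0526, 0.0000]

First-step conditioning: h[4] = 0; for i ≠ 4, h[i] = 1 + Σ_k P[i][k]·h[k].
  h[0] = 1 + 1/12·h[0] + 1/4·h[1] + 1/6·h[2] + 1/6·h[3]
  h[1] = 1 + 1/6·h[0] + 1/6·h[1] + 1/6·h[2] + 1/6·h[3]
  h[2] = 1 + 1/3·h[0] + 1/6·h[1] + 1/4·h[2] + 1/12·h[3]
  h[3] = 1 + 1/12·h[0] + 1/4·h[1] + 1/3·h[2] + 1/4·h[3]
Solving the 4×4 linear system over states ≠ 4 gives exactly h = [369/95, 369/95, 426/95, 96/19, 0] (h[4] = 0 is the target).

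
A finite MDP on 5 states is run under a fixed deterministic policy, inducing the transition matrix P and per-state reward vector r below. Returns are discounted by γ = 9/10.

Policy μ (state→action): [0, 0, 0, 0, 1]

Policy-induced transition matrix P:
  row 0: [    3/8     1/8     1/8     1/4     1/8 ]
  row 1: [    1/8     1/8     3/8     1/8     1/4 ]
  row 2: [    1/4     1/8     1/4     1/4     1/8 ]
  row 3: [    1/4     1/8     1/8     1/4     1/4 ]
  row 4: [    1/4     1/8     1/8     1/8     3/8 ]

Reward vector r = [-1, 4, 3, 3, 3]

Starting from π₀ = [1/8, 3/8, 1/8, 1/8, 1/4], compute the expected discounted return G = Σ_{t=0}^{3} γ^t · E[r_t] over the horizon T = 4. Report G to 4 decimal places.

G = 8.0826

t=0: π = [0.1250, 0.3750, 0.1250, 0.1250, 0.2500], E[r] = 2.8750, γ^t·E[r] = 2.875000, running G = 2.875000
t=1: π = [0.2188, 0.1250, 0.2344, 0.1719, 0.2500], E[r] = 2.2500, γ^t·E[r] = 2.025000, running G = 4.900000
t=2: π = [0.2617, 0.1250, 0.1855, 0.2031, 0.2246], E[r] = 2.0781, γ^t·E[r] = 1.683281, running G = 6.583281
t=3: π = [0.2671, 0.1250, 0.1794, 0.2063, 0.2222], E[r] = 2.0566, γ^t·E[r] = 1.499291, running G = 8.082572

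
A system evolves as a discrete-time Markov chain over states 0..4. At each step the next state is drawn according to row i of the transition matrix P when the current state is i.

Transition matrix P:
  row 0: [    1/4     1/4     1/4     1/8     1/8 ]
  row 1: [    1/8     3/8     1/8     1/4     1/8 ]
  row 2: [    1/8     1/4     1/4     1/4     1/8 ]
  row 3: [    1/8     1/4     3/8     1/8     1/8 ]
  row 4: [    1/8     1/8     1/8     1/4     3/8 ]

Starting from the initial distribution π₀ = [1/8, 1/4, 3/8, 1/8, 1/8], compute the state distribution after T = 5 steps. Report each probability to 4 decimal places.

π = [0.1429, 0.2619, 0.2222, 0.2064, 0.1666]

t=0: π = [0.1250, 0.2500, 0.3750, 0.1250, 0.1250]
t=1: π = [0.1406, 0.2656, 0.2188, 0.2188, 0.1563]
t=2: π = [0.1426, 0.2637, 0.2246, 0.2051, 0.1641]
t=3: π = [0.1428, 0.2625, 0.2222, 0.2065, 0.1660]
t=4: π = [0.1429, 0.2621, 0.2223, 0.2063, 0.1665]
t=5: π = [0.1429, 0.2619, 0.2222, 0.2064, 0.1666]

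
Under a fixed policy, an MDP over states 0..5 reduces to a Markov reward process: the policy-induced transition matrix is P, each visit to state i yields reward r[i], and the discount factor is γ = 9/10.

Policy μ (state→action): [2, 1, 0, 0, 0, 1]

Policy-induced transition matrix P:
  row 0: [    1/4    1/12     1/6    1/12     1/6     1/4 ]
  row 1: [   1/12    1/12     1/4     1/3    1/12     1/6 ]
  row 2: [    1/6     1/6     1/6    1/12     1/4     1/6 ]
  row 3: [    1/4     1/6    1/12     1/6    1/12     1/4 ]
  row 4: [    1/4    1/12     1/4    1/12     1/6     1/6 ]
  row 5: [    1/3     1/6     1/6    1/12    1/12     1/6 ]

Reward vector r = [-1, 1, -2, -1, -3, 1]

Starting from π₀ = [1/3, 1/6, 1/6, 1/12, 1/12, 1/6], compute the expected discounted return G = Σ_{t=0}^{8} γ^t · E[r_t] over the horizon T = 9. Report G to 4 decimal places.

G = -4.8995

t=0: π = [0.3333, 0.1667, 0.1667, 0.0833, 0.0833, 0.1667], E[r] = -0.6667, γ^t·E[r] = -0.666667, running G = -0.666667
t=1: π = [0.2222, 0.1181, 0.1806, 0.1319, 0.1458, 0.2014], E[r] = -0.8333, γ^t·E[r] = -0.750000, running G = -1.416667
t=2: π = [0.2321, 0.1262, 0.1777, 0.1238, 0.1441, 0.1962], E[r] = -0.8212, γ^t·E[r] = -0.665156, running G = -2.081823
t=3: π = [0.2305, 0.1248, 0.1789, 0.1252, 0.1443, 0.1963], E[r] = -0.8252, γ^t·E[r] = -0.601559, running G = -2.683382
t=4: π = [0.2307, 0.1250, 0.1787, 0.1250, 0.1444, 0.1963], E[r] = -0.8247, γ^t·E[r] = -0.541107, running G = -3.224489
t=5: π = [0.2306, 0.1250, 0.1787, 0.1250, 0.1444, 0.1963], E[r] = -0.8248, γ^t·E[r] = -0.487057, running G = -3.711546
t=6: π = [0.2306, 0.1250, 0.1787, 0.1250, 0.1444, 0.1963], E[r] = -0.8248, γ^t·E[r] = -0.438344, running G = -4.149890
t=7: π = [0.2306, 0.1250, 0.1787, 0.1250, 0.1444, 0.1963], E[r] = -0.8248, γ^t·E[r] = -0.394511, running G = -4.544401
t=8: π = [0.2306, 0.1250, 0.1787, 0.1250, 0.1444, 0.1963], E[r] = -0.8248, γ^t·E[r] = -0.355060, running G = -4.899461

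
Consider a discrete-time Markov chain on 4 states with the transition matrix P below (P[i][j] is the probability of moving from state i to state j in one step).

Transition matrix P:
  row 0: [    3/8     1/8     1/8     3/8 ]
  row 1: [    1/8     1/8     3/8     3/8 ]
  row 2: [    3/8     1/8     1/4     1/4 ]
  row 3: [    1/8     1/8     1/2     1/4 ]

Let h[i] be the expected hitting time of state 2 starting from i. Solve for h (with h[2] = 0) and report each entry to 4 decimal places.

h = [3.5556, 2.6667, 0.0000, 2.3704]

First-step conditioning: h[2] = 0; for i ≠ 2, h[i] = 1 + Σ_k P[i][k]·h[k].
  h[0] = 1 + 3/8·h[0] + 1/8·h[1] + 3/8·h[3]
  h[1] = 1 + 1/8·h[0] + 1/8·h[1] + 3/8·h[3]
  h[3] = 1 + 1/8·h[0] + 1/8·h[1] + 1/4·h[3]
Solving the 3×3 linear system over states ≠ 2 gives exactly h = [32/9, 8/3, 0, 64/27] (h[2] = 0 is the target).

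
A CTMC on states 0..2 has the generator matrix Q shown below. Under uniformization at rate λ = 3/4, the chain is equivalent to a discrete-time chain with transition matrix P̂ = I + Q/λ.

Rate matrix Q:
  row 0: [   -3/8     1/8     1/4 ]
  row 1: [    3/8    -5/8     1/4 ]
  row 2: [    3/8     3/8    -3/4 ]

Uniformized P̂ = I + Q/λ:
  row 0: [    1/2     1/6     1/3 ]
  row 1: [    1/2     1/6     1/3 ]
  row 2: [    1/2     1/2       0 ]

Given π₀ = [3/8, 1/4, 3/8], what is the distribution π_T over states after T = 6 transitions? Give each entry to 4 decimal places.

t=0: π = [0.3750, 0.2500, 0.3750]
t=1: π = [0.5000, 0.2917, 0.2083]
t=2: π = [0.5000, 0.2361, 0.2639]
t=3: π = [0.5000, 0.2546, 0.2454]
t=4: π = [0.5000, 0.2485, 0.2515]
t=5: π = [0.5000, 0.2505, 0.2495]
t=6: π = [0.5000, 0.2498, 0.2502]

π = [0.5000, 0.2498, 0.2502]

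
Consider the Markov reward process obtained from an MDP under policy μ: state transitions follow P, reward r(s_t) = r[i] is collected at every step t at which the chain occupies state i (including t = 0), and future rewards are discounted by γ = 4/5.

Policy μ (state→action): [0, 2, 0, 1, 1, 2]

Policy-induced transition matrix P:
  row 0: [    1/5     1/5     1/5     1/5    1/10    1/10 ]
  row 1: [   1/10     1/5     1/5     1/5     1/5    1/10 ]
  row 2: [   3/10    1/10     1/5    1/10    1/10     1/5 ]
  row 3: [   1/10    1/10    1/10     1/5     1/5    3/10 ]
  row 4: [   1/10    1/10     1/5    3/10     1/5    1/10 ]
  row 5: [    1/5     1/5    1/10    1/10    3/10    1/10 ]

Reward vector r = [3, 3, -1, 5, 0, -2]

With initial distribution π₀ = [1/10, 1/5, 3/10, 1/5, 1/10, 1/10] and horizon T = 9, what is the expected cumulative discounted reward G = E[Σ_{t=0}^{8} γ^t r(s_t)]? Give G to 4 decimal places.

G = 5.9684

t=0: π = [0.1000, 0.2000, 0.3000, 0.2000, 0.1000, 0.1000], E[r] = 1.4000, γ^t·E[r] = 1.400000, running G = 1.400000
t=1: π = [0.1800, 0.1400, 0.1700, 0.1700, 0.1700, 0.1700], E[r] = 1.3000, γ^t·E[r] = 1.040000, running G = 2.440000
t=2: π = [0.1690, 0.1490, 0.1660, 0.1830, 0.1820, 0.1510], E[r] = 1.4010, γ^t·E[r] = 0.896640, running G = 3.336640
t=3: π = [0.1652, 0.1469, 0.1666, 0.1865, 0.1816, 0.1532], E[r] = 1.3958, γ^t·E[r] = 0.714650, running G = 4.051290
t=4: π = [0.1652, 0.1465, 0.1660, 0.1862, 0.1821, 0.1540], E[r] = 1.3920, γ^t·E[r] = 0.570171, running G = 4.621461
t=5: π = [0.1651, 0.1466, 0.1660, 0.1862, 0.1823, 0.1538], E[r] = 1.3925, γ^t·E[r] = 0.456281, running G = 5.077742
t=6: π = [0.1651, 0.1466, 0.1660, 0.1862, 0.1823, 0.1538], E[r] = 1.3925, γ^t·E[r] = 0.365031, running G = 5.442773
t=7: π = [0.1651, 0.1465, 0.1660, 0.1862, 0.1823, 0.1538], E[r] = 1.3925, γ^t·E[r] = 0.292019, running G = 5.734792
t=8: π = [0.1651, 0.1465, 0.1660, 0.1862, 0.1823, 0.1538], E[r] = 1.3925, γ^t·E[r] = 0.233615, running G = 5.968407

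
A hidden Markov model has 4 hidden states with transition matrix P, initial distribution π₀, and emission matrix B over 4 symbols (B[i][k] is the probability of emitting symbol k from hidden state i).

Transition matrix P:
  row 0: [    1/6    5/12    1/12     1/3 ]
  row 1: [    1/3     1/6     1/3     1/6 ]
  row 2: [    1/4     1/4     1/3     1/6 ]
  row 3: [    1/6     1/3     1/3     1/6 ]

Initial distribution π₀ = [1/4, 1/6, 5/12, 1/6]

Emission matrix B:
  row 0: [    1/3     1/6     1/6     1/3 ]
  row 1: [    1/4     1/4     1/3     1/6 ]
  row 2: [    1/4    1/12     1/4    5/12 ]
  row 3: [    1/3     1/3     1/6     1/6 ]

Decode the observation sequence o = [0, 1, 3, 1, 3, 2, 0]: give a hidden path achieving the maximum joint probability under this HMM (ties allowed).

path = [0, 1, 0, 1, 0, 1, 0]

t=0: δ = [8.333e-02, 4.167e-02, 1.042e-01, 5.556e-02]  (obs o_0=0)
t=1: δ = [4.340e-03, 8.681e-03, 2.894e-03, 9.259e-03]  ψ = [2, 0, 2, 0]  (obs o_1=1)
t=2: δ = [9.645e-04, 5.144e-04, 1.286e-03, 2.572e-04]  ψ = [1, 3, 3, 3]  (obs o_2=3)
t=3: δ = [5.358e-05, 1.005e-04, 3.572e-05, 1.072e-04]  ψ = [2, 0, 2, 0]  (obs o_3=1)
t=4: δ = [1.116e-05, 5.954e-06, 1.488e-05, 2.977e-06]  ψ = [1, 3, 3, 0]  (obs o_4=3)
t=5: δ = [6.202e-07, 1.550e-06, 1.240e-06, 6.202e-07]  ψ = [2, 0, 2, 0]  (obs o_5=2)
t=6: δ = [1.723e-07, 7.752e-08, 1.292e-07, 8.614e-08]  ψ = [1, 2, 1, 1]  (obs o_6=0)
backtrack: best end state = 0; path = [0, 1, 0, 1, 0, 1, 0]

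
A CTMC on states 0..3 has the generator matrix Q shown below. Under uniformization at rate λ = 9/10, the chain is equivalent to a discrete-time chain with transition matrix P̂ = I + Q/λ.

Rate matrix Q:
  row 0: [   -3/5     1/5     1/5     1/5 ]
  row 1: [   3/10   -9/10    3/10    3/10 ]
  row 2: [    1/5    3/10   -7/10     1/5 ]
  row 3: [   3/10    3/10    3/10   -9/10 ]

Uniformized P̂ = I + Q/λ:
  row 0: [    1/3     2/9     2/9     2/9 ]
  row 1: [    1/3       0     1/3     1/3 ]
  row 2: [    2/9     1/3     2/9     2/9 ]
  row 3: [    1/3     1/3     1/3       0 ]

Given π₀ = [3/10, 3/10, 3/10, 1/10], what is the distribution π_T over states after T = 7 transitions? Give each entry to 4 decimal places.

t=0: π = [0.3000, 0.3000, 0.3000, 0.1000]
t=1: π = [0.3000, 0.2000, 0.2667, 0.2333]
t=2: π = [0.3037, 0.2333, 0.2704, 0.1926]
t=3: π = [0.3033, 0.2218, 0.2695, 0.2053]
t=4: π = [0.3034, 0.2257, 0.2697, 0.2012]
t=5: π = [0.3034, 0.2244, 0.2697, 0.2026]
t=6: π = [0.3034, 0.2248, 0.2697, 0.2021]
t=7: π = [0.3034, 0.2247, 0.2697, 0.2023]

π = [0.3034, 0.2247, 0.2697, 0.2023]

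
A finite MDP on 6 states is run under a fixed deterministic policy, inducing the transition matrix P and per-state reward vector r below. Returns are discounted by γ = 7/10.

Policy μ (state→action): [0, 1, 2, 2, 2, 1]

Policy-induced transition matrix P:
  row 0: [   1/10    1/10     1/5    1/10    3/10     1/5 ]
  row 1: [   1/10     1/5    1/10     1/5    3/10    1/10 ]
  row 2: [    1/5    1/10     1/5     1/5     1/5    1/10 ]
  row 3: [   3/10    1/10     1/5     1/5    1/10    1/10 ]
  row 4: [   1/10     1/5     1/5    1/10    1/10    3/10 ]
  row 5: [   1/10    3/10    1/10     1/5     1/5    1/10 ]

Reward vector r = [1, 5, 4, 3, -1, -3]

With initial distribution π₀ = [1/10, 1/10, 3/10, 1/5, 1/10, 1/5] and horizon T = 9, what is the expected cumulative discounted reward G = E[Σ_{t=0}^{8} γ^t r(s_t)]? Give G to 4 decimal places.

G = 5.0567

t=0: π = [0.1000, 0.1000, 0.3000, 0.2000, 0.1000, 0.2000], E[r] = 1.7000, γ^t·E[r] = 1.700000, running G = 1.700000
t=1: π = [0.1700, 0.1600, 0.1700, 0.1800, 0.1900, 0.1300], E[r] = 1.6100, γ^t·E[r] = 1.127000, running G = 2.827000
t=2: π = [0.1530, 0.1610, 0.1710, 0.1640, 0.1960, 0.1550], E[r] = 1.4730, γ^t·E[r] = 0.721770, running G = 3.548770
t=3: π = [0.1499, 0.1667, 0.1684, 0.1651, 0.1954, 0.1545], E[r] = 1.4934, γ^t·E[r] = 0.512236, running G = 4.061006
t=4: π = [0.1499, 0.1671, 0.1679, 0.1655, 0.1956, 0.1541], E[r] = 1.4955, γ^t·E[r] = 0.359074, running G = 4.420081
t=5: π = [0.1499, 0.1671, 0.1679, 0.1655, 0.1956, 0.1541], E[r] = 1.4953, γ^t·E[r] = 0.251313, running G = 4.671393
t=6: π = [0.1499, 0.1671, 0.1679, 0.1655, 0.1956, 0.1541], E[r] = 1.4953, γ^t·E[r] = 0.175920, running G = 4.847313
t=7: π = [0.1499, 0.1671, 0.1679, 0.1655, 0.1956, 0.1541], E[r] = 1.4953, γ^t·E[r] = 0.123144, running G = 4.970457
t=8: π = [0.1499, 0.1671, 0.1679, 0.1655, 0.1956, 0.1541], E[r] = 1.4953, γ^t·E[r] = 0.086201, running G = 5.056658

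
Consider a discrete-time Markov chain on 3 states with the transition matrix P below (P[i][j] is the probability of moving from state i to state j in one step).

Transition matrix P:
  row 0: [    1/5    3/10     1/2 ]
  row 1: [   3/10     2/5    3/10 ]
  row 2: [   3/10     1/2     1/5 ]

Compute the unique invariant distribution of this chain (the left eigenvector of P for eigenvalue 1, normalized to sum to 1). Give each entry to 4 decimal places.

π = [0.2727, 0.4050, 0.3223]

Balance equations π_j = Σ_i π_i·P[i][j]:
  π_0 = 1/5·π_0 + 3/10·π_1 + 3/10·π_2
  π_1 = 3/10·π_0 + 2/5·π_1 + 1/2·π_2
  normalize: π_0 + π_1 + π_2 = 1
Solving the linear system gives exactly π = [3/11, 49/121, 39/121].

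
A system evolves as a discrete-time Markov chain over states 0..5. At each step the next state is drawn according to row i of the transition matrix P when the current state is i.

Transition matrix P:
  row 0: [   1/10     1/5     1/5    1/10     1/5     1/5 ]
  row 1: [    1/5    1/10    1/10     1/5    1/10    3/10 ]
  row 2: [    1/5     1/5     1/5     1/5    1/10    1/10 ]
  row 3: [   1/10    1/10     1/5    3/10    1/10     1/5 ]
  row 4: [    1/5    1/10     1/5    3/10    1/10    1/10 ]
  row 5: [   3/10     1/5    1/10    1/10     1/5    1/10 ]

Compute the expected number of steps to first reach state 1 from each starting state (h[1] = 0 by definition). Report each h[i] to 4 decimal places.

h = [6.0000, 0.0000, 6.0000, 6.6667, 6.6667, 6.0000]

First-step conditioning: h[1] = 0; for i ≠ 1, h[i] = 1 + Σ_k P[i][k]·h[k].
  h[0] = 1 + 1/10·h[0] + 1/5·h[2] + 1/10·h[3] + 1/5·h[4] + 1/5·h[5]
  h[2] = 1 + 1/5·h[0] + 1/5·h[2] + 1/5·h[3] + 1/10·h[4] + 1/10·h[5]
  h[3] = 1 + 1/10·h[0] + 1/5·h[2] + 3/10·h[3] + 1/10·h[4] + 1/5·h[5]
  h[4] = 1 + 1/5·h[0] + 1/5·h[2] + 3/10·h[3] + 1/10·h[4] + 1/10·h[5]
  h[5] = 1 + 3/10·h[0] + 1/10·h[2] + 1/10·h[3] + 1/5·h[4] + 1/10·h[5]
Solving the 5×5 linear system over states ≠ 1 gives exactly h = [6, 0, 6, 20/3, 20/3, 6] (h[1] = 0 is the target).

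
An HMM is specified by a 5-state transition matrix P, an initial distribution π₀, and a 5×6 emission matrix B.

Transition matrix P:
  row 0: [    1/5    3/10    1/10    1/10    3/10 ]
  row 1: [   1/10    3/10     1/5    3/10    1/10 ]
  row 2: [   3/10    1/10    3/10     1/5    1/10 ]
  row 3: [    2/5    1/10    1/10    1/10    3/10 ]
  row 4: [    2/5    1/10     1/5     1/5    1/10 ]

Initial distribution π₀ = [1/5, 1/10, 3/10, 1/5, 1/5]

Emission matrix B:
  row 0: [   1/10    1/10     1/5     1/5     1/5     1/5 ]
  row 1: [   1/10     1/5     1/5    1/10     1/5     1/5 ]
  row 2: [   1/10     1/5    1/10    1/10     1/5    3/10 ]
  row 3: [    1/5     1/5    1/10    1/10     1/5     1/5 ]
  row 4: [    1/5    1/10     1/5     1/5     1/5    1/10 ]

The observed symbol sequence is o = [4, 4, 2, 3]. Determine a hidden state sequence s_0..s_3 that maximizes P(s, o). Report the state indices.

t=0: δ = [4.000e-02, 2.000e-02, 6.000e-02, 4.000e-02, 4.000e-02]  (obs o_0=4)
t=1: δ = [3.600e-03, 2.400e-03, 3.600e-03, 2.400e-03, 2.400e-03]  ψ = [2, 0, 2, 2, 0]  (obs o_1=4)
t=2: δ = [2.160e-04, 2.160e-04, 1.080e-04, 7.200e-05, 2.160e-04]  ψ = [2, 0, 2, 1, 0]  (obs o_2=2)
t=3: δ = [1.728e-05, 6.480e-06, 4.320e-06, 6.480e-06, 1.296e-05]  ψ = [4, 0, 1, 1, 0]  (obs o_3=3)
backtrack: best end state = 0; path = [2, 0, 4, 0]

path = [2, 0, 4, 0]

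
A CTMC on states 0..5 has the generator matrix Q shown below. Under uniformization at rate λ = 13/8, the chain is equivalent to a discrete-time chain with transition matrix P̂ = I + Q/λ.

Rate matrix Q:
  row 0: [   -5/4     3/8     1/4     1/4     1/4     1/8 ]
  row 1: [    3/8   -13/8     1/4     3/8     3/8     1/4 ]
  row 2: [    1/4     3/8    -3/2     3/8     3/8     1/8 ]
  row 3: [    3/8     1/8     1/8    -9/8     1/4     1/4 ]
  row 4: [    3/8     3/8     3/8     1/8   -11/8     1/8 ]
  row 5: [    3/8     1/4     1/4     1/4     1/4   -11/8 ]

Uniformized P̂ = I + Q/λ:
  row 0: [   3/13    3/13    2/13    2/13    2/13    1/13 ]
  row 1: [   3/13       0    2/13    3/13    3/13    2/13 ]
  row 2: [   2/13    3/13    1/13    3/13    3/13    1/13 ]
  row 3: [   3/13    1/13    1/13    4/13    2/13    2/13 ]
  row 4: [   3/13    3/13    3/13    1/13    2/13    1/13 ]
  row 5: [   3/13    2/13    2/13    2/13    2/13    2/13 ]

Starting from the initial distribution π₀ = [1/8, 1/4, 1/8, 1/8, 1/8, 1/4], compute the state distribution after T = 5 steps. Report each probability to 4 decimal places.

t=0: π = [0.1250, 0.2500, 0.1250, 0.1250, 0.1250, 0.2500]
t=1: π = [0.2212, 0.1346, 0.1442, 0.1923, 0.1827, 0.1250]
t=2: π = [0.2197, 0.1605, 0.1420, 0.1908, 0.1753, 0.1117]
t=3: π = [0.2198, 0.1558, 0.1417, 0.1930, 0.1771, 0.1125]
t=4: π = [0.2199, 0.1565, 0.1417, 0.1928, 0.1767, 0.1124]
t=5: π = [0.2199, 0.1564, 0.1417, 0.1929, 0.1768, 0.1124]

π = [0.2199, 0.1564, 0.1417, 0.1929, 0.1768, 0.1124]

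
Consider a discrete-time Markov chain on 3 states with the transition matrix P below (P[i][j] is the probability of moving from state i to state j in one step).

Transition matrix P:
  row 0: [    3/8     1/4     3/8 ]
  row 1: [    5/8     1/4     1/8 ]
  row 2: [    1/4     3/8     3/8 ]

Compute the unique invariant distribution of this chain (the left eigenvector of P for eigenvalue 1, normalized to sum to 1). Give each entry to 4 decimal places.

π = [0.4091, 0.2879, 0.3030]

Balance equations π_j = Σ_i π_i·P[i][j]:
  π_0 = 3/8·π_0 + 5/8·π_1 + 1/4·π_2
  π_1 = 1/4·π_0 + 1/4·π_1 + 3/8·π_2
  normalize: π_0 + π_1 + π_2 = 1
Solving the linear system gives exactly π = [9/22, 19/66, 10/33].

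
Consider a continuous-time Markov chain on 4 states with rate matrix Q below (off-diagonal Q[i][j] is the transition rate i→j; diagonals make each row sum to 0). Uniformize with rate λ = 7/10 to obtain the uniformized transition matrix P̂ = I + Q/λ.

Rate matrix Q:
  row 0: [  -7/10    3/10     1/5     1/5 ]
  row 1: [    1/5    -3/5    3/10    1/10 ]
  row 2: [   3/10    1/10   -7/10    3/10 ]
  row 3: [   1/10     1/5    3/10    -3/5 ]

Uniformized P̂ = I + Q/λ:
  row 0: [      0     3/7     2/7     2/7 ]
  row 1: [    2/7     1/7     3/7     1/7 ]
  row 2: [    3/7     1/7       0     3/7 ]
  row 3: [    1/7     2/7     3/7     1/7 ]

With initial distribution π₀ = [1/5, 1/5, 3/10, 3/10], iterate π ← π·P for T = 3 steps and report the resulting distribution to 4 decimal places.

π = [0.2259, 0.2426, 0.2770, 0.2545]

t=0: π = [0.2000, 0.2000, 0.3000, 0.3000]
t=1: π = [0.2286, 0.2429, 0.2714, 0.2571]
t=2: π = [0.2224, 0.2449, 0.2796, 0.2531]
t=3: π = [0.2259, 0.2426, 0.2770, 0.2545]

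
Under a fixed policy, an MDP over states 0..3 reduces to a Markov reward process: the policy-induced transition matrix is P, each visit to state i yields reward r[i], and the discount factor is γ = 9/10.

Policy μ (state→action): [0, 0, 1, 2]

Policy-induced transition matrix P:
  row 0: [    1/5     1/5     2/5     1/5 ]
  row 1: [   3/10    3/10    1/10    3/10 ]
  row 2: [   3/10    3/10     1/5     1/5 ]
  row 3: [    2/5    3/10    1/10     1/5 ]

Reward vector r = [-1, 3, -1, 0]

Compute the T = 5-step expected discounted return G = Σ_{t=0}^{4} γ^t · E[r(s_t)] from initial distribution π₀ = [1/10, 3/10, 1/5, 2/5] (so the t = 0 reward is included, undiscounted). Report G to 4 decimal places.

G = 1.6212

t=0: π = [0.1000, 0.3000, 0.2000, 0.4000], E[r] = 0.6000, γ^t·E[r] = 0.600000, running G = 0.600000
t=1: π = [0.3300, 0.2900, 0.1500, 0.2300], E[r] = 0.3900, γ^t·E[r] = 0.351000, running G = 0.951000
t=2: π = [0.2900, 0.2670, 0.2140, 0.2290], E[r] = 0.2970, γ^t·E[r] = 0.240570, running G = 1.191570
t=3: π = [0.2939, 0.2710, 0.2084, 0.2267], E[r] = 0.3107, γ^t·E[r] = 0.226500, running G = 1.418070
t=4: π = [0.2933, 0.2706, 0.2090, 0.2271], E[r] = 0.3095, γ^t·E[r] = 0.203089, running G = 1.621159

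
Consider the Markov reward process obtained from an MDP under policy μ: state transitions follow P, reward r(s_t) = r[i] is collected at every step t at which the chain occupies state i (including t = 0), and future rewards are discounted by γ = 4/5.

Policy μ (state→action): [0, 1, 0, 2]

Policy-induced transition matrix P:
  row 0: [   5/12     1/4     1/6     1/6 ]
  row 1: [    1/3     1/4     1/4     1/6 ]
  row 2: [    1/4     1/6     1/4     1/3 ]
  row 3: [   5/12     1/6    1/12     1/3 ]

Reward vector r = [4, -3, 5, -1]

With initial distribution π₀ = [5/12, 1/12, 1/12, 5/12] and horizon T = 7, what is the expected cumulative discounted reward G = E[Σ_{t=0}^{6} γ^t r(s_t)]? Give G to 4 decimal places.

t=0: π = [0.4167, 0.0833, 0.0833, 0.4167], E[r] = 1.4167, γ^t·E[r] = 1.416667, running G = 1.416667
t=1: π = [0.3958, 0.2083, 0.1458, 0.2500], E[r] = 1.4375, γ^t·E[r] = 1.150000, running G = 2.566667
t=2: π = [0.3750, 0.2170, 0.1753, 0.2326], E[r] = 1.4931, γ^t·E[r] = 0.955556, running G = 3.522222
t=3: π = [0.3694, 0.2160, 0.1800, 0.2347], E[r] = 1.4946, γ^t·E[r] = 0.765259, running G = 4.287481
t=4: π = [0.3687, 0.2154, 0.1801, 0.2358], E[r] = 1.4931, γ^t·E[r] = 0.611580, running G = 4.899062
t=5: π = [0.3687, 0.2153, 0.1800, 0.2360], E[r] = 1.4927, γ^t·E[r] = 0.489121, running G = 5.388182
t=6: π = [0.3687, 0.2153, 0.1799, 0.2360], E[r] = 1.4926, γ^t·E[r] = 0.391282, running G = 5.779464

G = 5.7795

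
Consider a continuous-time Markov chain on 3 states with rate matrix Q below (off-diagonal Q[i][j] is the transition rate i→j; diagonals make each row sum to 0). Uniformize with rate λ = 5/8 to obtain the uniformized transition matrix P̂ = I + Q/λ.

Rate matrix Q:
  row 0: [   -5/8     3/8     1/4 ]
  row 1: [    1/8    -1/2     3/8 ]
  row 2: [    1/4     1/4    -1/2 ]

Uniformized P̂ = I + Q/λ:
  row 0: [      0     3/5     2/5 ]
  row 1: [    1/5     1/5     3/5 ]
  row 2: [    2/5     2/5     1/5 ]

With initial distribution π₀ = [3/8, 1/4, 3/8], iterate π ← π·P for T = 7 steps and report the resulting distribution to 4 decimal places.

t=0: π = [0.3750, 0.2500, 0.3750]
t=1: π = [0.2000, 0.4250, 0.3750]
t=2: π = [0.2350, 0.3550, 0.4100]
t=3: π = [0.2350, 0.3760, 0.3890]
t=4: π = [0.2308, 0.3718, 0.3974]
t=5: π = [0.2333, 0.3718, 0.3949]
t=6: π = [0.2323, 0.3723, 0.3954]
t=7: π = [0.2326, 0.3720, 0.3954]

π = [0.2326, 0.3720, 0.3954]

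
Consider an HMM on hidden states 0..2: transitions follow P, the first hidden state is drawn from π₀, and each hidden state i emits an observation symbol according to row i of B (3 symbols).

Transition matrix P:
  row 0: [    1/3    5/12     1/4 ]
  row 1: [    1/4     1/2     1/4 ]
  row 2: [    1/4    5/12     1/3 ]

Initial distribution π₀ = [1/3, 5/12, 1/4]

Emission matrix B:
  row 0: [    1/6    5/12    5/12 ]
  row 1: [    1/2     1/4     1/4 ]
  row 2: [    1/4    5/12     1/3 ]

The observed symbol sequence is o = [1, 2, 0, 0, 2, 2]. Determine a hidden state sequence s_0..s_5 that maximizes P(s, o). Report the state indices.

path = [0, 0, 1, 1, 1, 1]

t=0: δ = [1.389e-01, 1.042e-01, 1.042e-01]  (obs o_0=1)
t=1: δ = [1.929e-02, 1.447e-02, 1.157e-02]  ψ = [0, 0, 0]  (obs o_1=2)
t=2: δ = [1.072e-03, 4.019e-03, 1.206e-03]  ψ = [0, 0, 0]  (obs o_2=0)
t=3: δ = [1.674e-04, 1.005e-03, 2.512e-04]  ψ = [1, 1, 1]  (obs o_3=0)
t=4: δ = [1.047e-04, 1.256e-04, 8.372e-05]  ψ = [1, 1, 1]  (obs o_4=2)
t=5: δ = [1.454e-05, 1.570e-05, 1.047e-05]  ψ = [0, 1, 1]  (obs o_5=2)
backtrack: best end state = 1; path = [0, 0, 1, 1, 1, 1]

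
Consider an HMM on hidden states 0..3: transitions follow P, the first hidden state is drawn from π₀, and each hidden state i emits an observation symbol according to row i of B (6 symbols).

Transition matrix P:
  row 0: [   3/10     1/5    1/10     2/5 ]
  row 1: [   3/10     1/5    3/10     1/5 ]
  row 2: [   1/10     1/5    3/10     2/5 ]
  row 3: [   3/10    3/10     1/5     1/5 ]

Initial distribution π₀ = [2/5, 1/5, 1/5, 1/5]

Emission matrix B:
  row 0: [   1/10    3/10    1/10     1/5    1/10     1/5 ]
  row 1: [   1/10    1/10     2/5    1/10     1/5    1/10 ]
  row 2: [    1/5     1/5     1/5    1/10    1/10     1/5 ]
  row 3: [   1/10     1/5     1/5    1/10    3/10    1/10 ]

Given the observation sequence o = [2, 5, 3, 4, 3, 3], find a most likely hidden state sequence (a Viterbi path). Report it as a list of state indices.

t=0: δ = [4.000e-02, 8.000e-02, 4.000e-02, 4.000e-02]  (obs o_0=2)
t=1: δ = [4.800e-03, 1.600e-03, 4.800e-03, 1.600e-03]  ψ = [1, 1, 1, 0]  (obs o_1=5)
t=2: δ = [2.880e-04, 9.600e-05, 1.440e-04, 1.920e-04]  ψ = [0, 0, 2, 0]  (obs o_2=3)
t=3: δ = [8.640e-06, 1.152e-05, 4.320e-06, 3.456e-05]  ψ = [0, 0, 2, 0]  (obs o_3=4)
t=4: δ = [2.074e-06, 1.037e-06, 6.912e-07, 6.912e-07]  ψ = [3, 3, 3, 3]  (obs o_4=3)
t=5: δ = [1.244e-07, 4.147e-08, 3.110e-08, 8.294e-08]  ψ = [0, 0, 1, 0]  (obs o_5=3)
backtrack: best end state = 0; path = [1, 0, 0, 3, 0, 0]

path = [1, 0, 0, 3, 0, 0]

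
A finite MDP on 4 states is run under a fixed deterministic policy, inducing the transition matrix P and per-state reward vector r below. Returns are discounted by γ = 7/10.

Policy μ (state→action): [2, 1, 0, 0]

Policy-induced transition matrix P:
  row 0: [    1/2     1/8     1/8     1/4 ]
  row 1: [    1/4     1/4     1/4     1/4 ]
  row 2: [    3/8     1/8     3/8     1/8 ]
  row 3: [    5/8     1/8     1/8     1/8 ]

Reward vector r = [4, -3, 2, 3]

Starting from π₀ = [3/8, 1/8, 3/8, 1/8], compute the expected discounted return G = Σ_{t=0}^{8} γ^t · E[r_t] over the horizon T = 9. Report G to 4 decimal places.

t=0: π = [0.3750, 0.1250, 0.3750, 0.1250], E[r] = 2.2500, γ^t·E[r] = 2.250000, running G = 2.250000
t=1: π = [0.4375, 0.1406, 0.2344, 0.1875], E[r] = 2.3594, γ^t·E[r] = 1.651563, running G = 3.901563
t=2: π = [0.4590, 0.1426, 0.2012, 0.1973], E[r] = 2.4023, γ^t·E[r] = 1.177148, running G = 5.078711
t=3: π = [0.4639, 0.1428, 0.1931, 0.2002], E[r] = 2.4138, γ^t·E[r] = 0.827940, running G = 5.906651
t=4: π = [0.4652, 0.1429, 0.1911, 0.2008], E[r] = 2.4169, γ^t·E[r] = 0.580305, running G = 6.486956
t=5: π = [0.4655, 0.1429, 0.1906, 0.2010], E[r] = 2.4177, γ^t·E[r] = 0.406346, running G = 6.893302
t=6: π = [0.4656, 0.1429, 0.1905, 0.2010], E[r] = 2.4179, γ^t·E[r] = 0.284466, running G = 7.177768
t=7: π = [0.4656, 0.1429, 0.1905, 0.2011], E[r] = 2.4180, γ^t·E[r] = 0.199130, running G = 7.376899
t=8: π = [0.4656, 0.1429, 0.1905, 0.2011], E[r] = 2.4180, γ^t·E[r] = 0.139392, running G = 7.516291

G = 7.5163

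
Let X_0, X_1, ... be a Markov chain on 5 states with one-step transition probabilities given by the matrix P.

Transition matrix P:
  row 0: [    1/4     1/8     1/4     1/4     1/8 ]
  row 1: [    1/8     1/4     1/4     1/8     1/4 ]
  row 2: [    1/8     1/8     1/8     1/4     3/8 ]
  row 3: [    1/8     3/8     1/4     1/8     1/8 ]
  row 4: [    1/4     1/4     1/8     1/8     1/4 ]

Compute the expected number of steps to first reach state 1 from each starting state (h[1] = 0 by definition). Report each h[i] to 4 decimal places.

h = [5.0000, 0.0000, 4.8803, 3.8889, 4.4615]

First-step conditioning: h[1] = 0; for i ≠ 1, h[i] = 1 + Σ_k P[i][k]·h[k].
  h[0] = 1 + 1/4·h[0] + 1/4·h[2] + 1/4·h[3] + 1/8·h[4]
  h[2] = 1 + 1/8·h[0] + 1/8·h[2] + 1/4·h[3] + 3/8·h[4]
  h[3] = 1 + 1/8·h[0] + 1/4·h[2] + 1/8·h[3] + 1/8·h[4]
  h[4] = 1 + 1/4·h[0] + 1/8·h[2] + 1/8·h[3] + 1/4·h[4]
Solving the 4×4 linear system over states ≠ 1 gives exactly h = [5, 0, 571/117, 35/9, 58/13] (h[1] = 0 is the target).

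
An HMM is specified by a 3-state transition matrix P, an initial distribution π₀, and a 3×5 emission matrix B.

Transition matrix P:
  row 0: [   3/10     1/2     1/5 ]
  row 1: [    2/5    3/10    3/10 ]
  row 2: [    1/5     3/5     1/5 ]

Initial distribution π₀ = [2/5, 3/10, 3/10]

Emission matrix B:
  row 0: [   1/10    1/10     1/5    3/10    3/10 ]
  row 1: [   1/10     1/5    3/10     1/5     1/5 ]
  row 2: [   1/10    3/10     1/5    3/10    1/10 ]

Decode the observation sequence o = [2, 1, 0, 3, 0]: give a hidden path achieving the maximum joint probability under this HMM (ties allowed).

path = [1, 2, 1, 0, 1]

t=0: δ = [8.000e-02, 9.000e-02, 6.000e-02]  (obs o_0=2)
t=1: δ = [3.600e-03, 8.000e-03, 8.100e-03]  ψ = [1, 0, 1]  (obs o_1=1)
t=2: δ = [3.200e-04, 4.860e-04, 2.400e-04]  ψ = [1, 2, 1]  (obs o_2=0)
t=3: δ = [5.832e-05, 3.200e-05, 4.374e-05]  ψ = [1, 0, 1]  (obs o_3=3)
t=4: δ = [1.750e-06, 2.916e-06, 1.166e-06]  ψ = [0, 0, 0]  (obs o_4=0)
backtrack: best end state = 1; path = [1, 2, 1, 0, 1]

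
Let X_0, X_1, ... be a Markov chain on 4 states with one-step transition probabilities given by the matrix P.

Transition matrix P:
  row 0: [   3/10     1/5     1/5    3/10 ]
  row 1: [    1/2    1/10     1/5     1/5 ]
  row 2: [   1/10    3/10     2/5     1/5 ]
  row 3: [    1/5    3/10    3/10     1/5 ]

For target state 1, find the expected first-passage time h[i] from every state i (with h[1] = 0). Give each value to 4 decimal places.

h = [3.9556, 0.0000, 3.5111, 3.5556]

First-step conditioning: h[1] = 0; for i ≠ 1, h[i] = 1 + Σ_k P[i][k]·h[k].
  h[0] = 1 + 3/10·h[0] + 1/5·h[2] + 3/10·h[3]
  h[2] = 1 + 1/10·h[0] + 2/5·h[2] + 1/5·h[3]
  h[3] = 1 + 1/5·h[0] + 3/10·h[2] + 1/5·h[3]
Solving the 3×3 linear system over states ≠ 1 gives exactly h = [178/45, 0, 158/45, 32/9] (h[1] = 0 is the target).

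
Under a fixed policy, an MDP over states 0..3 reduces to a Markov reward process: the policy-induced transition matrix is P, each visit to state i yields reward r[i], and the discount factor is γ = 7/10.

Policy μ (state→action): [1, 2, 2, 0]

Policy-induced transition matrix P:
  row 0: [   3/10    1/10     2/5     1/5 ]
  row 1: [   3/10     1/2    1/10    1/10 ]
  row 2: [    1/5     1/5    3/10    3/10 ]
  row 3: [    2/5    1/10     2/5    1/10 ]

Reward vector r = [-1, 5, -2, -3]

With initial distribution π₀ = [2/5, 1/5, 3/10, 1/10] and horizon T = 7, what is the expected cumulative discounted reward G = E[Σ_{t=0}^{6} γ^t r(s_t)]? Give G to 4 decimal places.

t=0: π = [0.4000, 0.2000, 0.3000, 0.1000], E[r] = -0.3000, γ^t·E[r] = -0.300000, running G = -0.300000
t=1: π = [0.2800, 0.2100, 0.3100, 0.2000], E[r] = -0.4500, γ^t·E[r] = -0.315000, running G = -0.615000
t=2: π = [0.2890, 0.2150, 0.3060, 0.1900], E[r] = -0.3960, γ^t·E[r] = -0.194040, running G = -0.809040
t=3: π = [0.2884, 0.2166, 0.3049, 0.1901], E[r] = -0.3855, γ^t·E[r] = -0.132227, running G = -0.941267
t=4: π = [0.2885, 0.2171, 0.3045, 0.1898], E[r] = -0.3814, γ^t·E[r] = -0.091572, running G = -1.032838
t=5: π = [0.2885, 0.2173, 0.3044, 0.1898], E[r] = -0.3801, γ^t·E[r] = -0.063882, running G = -1.096721
t=6: π = [0.2885, 0.2174, 0.3044, 0.1897], E[r] = -0.3797, γ^t·E[r] = -0.044667, running G = -1.141387

G = -1.1414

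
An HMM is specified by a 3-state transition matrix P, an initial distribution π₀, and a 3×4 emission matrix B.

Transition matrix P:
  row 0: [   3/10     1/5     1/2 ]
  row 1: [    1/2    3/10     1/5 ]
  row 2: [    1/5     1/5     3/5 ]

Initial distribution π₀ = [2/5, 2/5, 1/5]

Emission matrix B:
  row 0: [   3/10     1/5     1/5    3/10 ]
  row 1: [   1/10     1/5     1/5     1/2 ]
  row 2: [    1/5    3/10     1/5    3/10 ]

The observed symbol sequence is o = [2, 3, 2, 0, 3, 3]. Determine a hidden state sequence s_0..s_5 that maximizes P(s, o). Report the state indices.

t=0: δ = [8.000e-02, 8.000e-02, 4.000e-02]  (obs o_0=2)
t=1: δ = [1.200e-02, 1.200e-02, 1.200e-02]  ψ = [1, 1, 0]  (obs o_1=3)
t=2: δ = [1.200e-03, 7.200e-04, 1.440e-03]  ψ = [1, 1, 2]  (obs o_2=2)
t=3: δ = [1.080e-04, 2.880e-05, 1.728e-04]  ψ = [0, 2, 2]  (obs o_3=0)
t=4: δ = [1.037e-05, 1.728e-05, 3.110e-05]  ψ = [2, 2, 2]  (obs o_4=3)
t=5: δ = [2.592e-06, 3.110e-06, 5.599e-06]  ψ = [1, 2, 2]  (obs o_5=3)
backtrack: best end state = 2; path = [0, 2, 2, 2, 2, 2]

path = [0, 2, 2, 2, 2, 2]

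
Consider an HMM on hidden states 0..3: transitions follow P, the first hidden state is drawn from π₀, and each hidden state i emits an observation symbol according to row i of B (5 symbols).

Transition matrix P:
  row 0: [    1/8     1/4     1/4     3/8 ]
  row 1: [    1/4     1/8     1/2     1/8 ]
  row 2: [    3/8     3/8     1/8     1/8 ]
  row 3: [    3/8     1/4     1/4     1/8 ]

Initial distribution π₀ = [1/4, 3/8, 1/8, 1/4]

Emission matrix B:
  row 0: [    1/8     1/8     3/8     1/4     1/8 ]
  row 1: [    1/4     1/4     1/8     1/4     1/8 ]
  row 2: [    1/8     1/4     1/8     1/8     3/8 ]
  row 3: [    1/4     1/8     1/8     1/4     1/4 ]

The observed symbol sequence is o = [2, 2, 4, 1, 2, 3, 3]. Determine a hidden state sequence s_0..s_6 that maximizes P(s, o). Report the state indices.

path = [0, 1, 2, 1, 0, 3, 0]

t=0: δ = [9.375e-02, 4.688e-02, 1.562e-02, 3.125e-02]  (obs o_0=2)
t=1: δ = [4.395e-03, 2.930e-03, 2.930e-03, 4.395e-03]  ψ = [0, 0, 0, 0]  (obs o_1=2)
t=2: δ = [2.060e-04, 1.373e-04, 5.493e-04, 4.120e-04]  ψ = [3, 0, 1, 0]  (obs o_2=4)
t=3: δ = [2.575e-05, 5.150e-05, 2.575e-05, 9.656e-06]  ψ = [2, 2, 3, 0]  (obs o_3=1)
t=4: δ = [4.828e-06, 1.207e-06, 3.219e-06, 1.207e-06]  ψ = [1, 2, 1, 0]  (obs o_4=2)
t=5: δ = [3.017e-07, 3.017e-07, 1.509e-07, 4.526e-07]  ψ = [2, 0, 0, 0]  (obs o_5=3)
t=6: δ = [4.243e-08, 2.829e-08, 1.886e-08, 2.829e-08]  ψ = [3, 3, 1, 0]  (obs o_6=3)
backtrack: best end state = 0; path = [0, 1, 2, 1, 0, 3, 0]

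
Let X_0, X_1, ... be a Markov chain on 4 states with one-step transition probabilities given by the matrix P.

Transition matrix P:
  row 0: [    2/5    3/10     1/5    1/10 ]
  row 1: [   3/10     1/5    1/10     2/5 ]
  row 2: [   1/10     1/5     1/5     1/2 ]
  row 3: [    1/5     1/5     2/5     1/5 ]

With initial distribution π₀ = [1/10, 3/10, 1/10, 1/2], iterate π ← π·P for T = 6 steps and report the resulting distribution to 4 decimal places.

π = [0.2486, 0.2249, 0.2357, 0.2908]

t=0: π = [0.1000, 0.3000, 0.1000, 0.5000]
t=1: π = [0.2400, 0.2100, 0.2700, 0.2800]
t=2: π = [0.2420, 0.2240, 0.2350, 0.2990]
t=3: π = [0.2473, 0.2242, 0.2374, 0.2911]
t=4: π = [0.2481, 0.2247, 0.2358, 0.2913]
t=5: π = [0.2485, 0.2248, 0.2358, 0.2909]
t=6: π = [0.2486, 0.2249, 0.2357, 0.2908]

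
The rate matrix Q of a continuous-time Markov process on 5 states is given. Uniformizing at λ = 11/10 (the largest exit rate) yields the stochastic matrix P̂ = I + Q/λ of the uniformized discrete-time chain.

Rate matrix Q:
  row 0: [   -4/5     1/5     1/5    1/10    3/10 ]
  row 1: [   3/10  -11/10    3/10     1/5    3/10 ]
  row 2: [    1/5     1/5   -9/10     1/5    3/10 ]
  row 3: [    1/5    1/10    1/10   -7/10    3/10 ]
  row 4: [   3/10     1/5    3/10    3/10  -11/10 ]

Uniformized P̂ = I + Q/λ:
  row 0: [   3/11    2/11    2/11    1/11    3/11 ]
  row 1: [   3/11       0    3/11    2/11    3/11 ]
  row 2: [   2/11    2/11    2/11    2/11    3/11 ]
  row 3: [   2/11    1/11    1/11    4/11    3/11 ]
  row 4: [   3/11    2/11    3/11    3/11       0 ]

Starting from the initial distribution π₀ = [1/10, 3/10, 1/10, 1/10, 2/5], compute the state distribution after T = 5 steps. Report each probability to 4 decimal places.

π = [0.2352, 0.1370, 0.1939, 0.2200, 0.2140]

t=0: π = [0.1000, 0.3000, 0.1000, 0.1000, 0.4000]
t=1: π = [0.2545, 0.1182, 0.2364, 0.2273, 0.1636]
t=2: π = [0.2306, 0.1397, 0.1868, 0.2149, 0.2281]
t=3: π = [0.2362, 0.1369, 0.1957, 0.2207, 0.2105]
t=4: π = [0.2349, 0.1369, 0.1933, 0.2196, 0.2153]
t=5: π = [0.2352, 0.1370, 0.1939, 0.2200, 0.2140]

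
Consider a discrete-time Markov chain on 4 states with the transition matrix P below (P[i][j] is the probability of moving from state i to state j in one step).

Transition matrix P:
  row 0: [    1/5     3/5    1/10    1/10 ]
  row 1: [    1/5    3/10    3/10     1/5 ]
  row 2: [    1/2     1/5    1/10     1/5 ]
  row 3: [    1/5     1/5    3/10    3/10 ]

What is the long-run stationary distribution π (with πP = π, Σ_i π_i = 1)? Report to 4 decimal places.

Balance equations π_j = Σ_i π_i·P[i][j]:
  π_0 = 1/5·π_0 + 1/5·π_1 + 1/2·π_2 + 1/5·π_3
  π_1 = 3/5·π_0 + 3/10·π_1 + 1/5·π_2 + 1/5·π_3
  π_2 = 1/10·π_0 + 3/10·π_1 + 1/10·π_2 + 3/10·π_3
  normalize: π_0 + π_1 + π_2 + π_3 = 1
Solving the linear system gives exactly π = [11/42, 64/189, 13/63, 73/378].

π = [0.2619, 0.3386, 0.2063, 0.1931]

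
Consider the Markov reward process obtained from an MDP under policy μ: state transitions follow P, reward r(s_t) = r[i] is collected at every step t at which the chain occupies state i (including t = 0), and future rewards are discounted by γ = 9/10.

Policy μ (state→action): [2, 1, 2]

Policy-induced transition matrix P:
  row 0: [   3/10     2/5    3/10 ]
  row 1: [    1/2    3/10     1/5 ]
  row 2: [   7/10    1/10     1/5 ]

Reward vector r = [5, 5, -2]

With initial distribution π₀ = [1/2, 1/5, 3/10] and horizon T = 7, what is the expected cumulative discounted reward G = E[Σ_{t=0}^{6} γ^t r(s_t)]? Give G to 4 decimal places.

t=0: π = [0.5000, 0.2000, 0.3000], E[r] = 2.9000, γ^t·E[r] = 2.900000, running G = 2.900000
t=1: π = [0.4600, 0.2900, 0.2500], E[r] = 3.2500, γ^t·E[r] = 2.925000, running G = 5.825000
t=2: π = [0.4580, 0.2960, 0.2460], E[r] = 3.2780, γ^t·E[r] = 2.655180, running G = 8.480180
t=3: π = [0.4576, 0.2966, 0.2458], E[r] = 3.2794, γ^t·E[r] = 2.390683, running G = 10.870863
t=4: π = [0.4576, 0.2966, 0.2458], E[r] = 3.2797, γ^t·E[r] = 2.151798, running G = 13.022661
t=5: π = [0.4576, 0.2966, 0.2458], E[r] = 3.2797, γ^t·E[r] = 1.936602, running G = 14.959262
t=6: π = [0.4576, 0.2966, 0.2458], E[r] = 3.2797, γ^t·E[r] = 1.742947, running G = 16.702210

G = 16.7022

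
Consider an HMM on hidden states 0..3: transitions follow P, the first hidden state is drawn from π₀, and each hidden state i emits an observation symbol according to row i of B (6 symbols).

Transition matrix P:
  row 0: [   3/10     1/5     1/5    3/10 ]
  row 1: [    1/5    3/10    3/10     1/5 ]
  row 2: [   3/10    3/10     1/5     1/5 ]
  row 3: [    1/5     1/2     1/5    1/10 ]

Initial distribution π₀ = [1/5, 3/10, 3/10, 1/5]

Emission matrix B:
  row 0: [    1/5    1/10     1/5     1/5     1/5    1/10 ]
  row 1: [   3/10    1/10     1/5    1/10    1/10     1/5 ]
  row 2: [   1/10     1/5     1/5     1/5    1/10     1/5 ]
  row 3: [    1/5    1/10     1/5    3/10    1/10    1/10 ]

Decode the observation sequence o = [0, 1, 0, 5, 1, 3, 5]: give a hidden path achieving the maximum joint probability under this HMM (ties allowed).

path = [1, 2, 1, 1, 2, 3, 1]

t=0: δ = [4.000e-02, 9.000e-02, 3.000e-02, 4.000e-02]  (obs o_0=0)
t=1: δ = [1.800e-03, 2.700e-03, 5.400e-03, 1.800e-03]  ψ = [1, 1, 1, 1]  (obs o_1=1)
t=2: δ = [3.240e-04, 4.860e-04, 1.080e-04, 2.160e-04]  ψ = [2, 2, 2, 2]  (obs o_2=0)
t=3: δ = [9.720e-06, 2.916e-05, 2.916e-05, 9.720e-06]  ψ = [0, 1, 1, 0]  (obs o_3=5)
t=4: δ = [8.748e-07, 8.748e-07, 1.750e-06, 5.832e-07]  ψ = [2, 1, 1, 1]  (obs o_4=1)
t=5: δ = [1.050e-07, 5.249e-08, 6.998e-08, 1.050e-07]  ψ = [2, 2, 2, 2]  (obs o_5=3)
t=6: δ = [3.149e-09, 1.050e-08, 4.199e-09, 3.149e-09]  ψ = [0, 3, 0, 0]  (obs o_6=5)
backtrack: best end state = 1; path = [1, 2, 1, 1, 2, 3, 1]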